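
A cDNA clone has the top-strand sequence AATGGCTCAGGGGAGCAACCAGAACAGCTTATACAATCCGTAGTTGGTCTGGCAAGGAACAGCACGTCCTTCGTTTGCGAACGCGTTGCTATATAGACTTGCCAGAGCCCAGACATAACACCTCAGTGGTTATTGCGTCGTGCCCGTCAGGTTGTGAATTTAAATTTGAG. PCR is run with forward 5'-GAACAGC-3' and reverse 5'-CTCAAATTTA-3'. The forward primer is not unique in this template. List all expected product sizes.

The forward primer GAACAGC matches the top strand at positions 22–28, 57–63.
The reverse primer's reverse complement is TAAATTTGAG, matching at positions 161–170.
Each forward site pairs with the reverse site to give a product ending at position 170: sizes 149, 114 bp.

149 bp, 114 bp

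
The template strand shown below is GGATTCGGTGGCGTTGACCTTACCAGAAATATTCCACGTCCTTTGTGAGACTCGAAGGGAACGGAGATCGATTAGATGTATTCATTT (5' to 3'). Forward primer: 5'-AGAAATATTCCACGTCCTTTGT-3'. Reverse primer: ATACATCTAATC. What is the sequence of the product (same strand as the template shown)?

Scanning the template, AGAAATATTCCACGTCCTTTGT occurs at positions 25–46; this primer anneals to the bottom strand there with its 3' end pointing downstream.
Reverse complement of the reverse primer: GATTAGATGTAT. This occurs on the top strand at positions 70–81.
The product is the template from position 25 through 81 (57 bp).

5'-AGAAATATTCCACGTCCTTTGTGAGACTCGAAGGGAACGGAGATCGATTAGATGTAT-3'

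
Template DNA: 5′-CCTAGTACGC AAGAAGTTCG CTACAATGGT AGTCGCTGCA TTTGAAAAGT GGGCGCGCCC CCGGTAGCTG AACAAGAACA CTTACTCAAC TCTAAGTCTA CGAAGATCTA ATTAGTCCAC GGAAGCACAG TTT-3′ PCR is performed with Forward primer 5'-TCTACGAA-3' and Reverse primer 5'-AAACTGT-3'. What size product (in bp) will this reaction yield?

Scanning the template, TCTACGAA occurs at positions 97–104; this primer anneals to the bottom strand there with its 3' end pointing downstream.
The reverse primer's reverse complement is ACAGTTT, which matches the template at positions 127–133.
Product length = (reverse-primer end) − (forward-primer start) + 1 = 133 − 97 + 1 = 37 bp.

37 bp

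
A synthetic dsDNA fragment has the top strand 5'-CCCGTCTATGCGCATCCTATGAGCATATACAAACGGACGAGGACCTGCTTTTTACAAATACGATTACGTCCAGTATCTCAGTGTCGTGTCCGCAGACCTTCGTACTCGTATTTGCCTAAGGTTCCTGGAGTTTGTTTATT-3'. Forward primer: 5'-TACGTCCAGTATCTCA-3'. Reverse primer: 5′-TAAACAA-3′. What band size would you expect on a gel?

74 bp

Forward primer TACGTCCAGTATCTCA is found on the top strand at positions 65–80.
Reverse complement of the reverse primer: TTGTTTA. This occurs on the top strand at positions 132–138.
The product runs from position 65 to position 138, so its length is 138 − 65 + 1 = 74 bp.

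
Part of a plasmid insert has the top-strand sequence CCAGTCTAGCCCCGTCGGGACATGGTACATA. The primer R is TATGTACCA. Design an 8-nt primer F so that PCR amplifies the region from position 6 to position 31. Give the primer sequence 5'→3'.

5'-CTAGCCCC-3'

The reverse primer's reverse complement TGGTACATA matches the template at positions 23–31; the product starts at position 6.
The forward primer is identical to the top strand over positions 6–13: CTAGCCCC.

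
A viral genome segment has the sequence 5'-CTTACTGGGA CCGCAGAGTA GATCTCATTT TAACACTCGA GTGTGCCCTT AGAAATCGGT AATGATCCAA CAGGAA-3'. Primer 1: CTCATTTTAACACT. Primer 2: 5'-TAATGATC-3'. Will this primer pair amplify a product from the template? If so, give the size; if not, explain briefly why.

Primer 1 (CTCATTTTAACACT) matches the top strand at positions 24–37 (3' end points downstream).
Primer 2 (TAATGATC) also matches the top strand directly, at positions 60–67 — its reverse complement GATCATTA is not present.
Both primers anneal to the bottom strand with 3' ends pointing the same way, so neither can prime synthesis back toward the other.

No product — both primers anneal to the same strand and extend in the same direction.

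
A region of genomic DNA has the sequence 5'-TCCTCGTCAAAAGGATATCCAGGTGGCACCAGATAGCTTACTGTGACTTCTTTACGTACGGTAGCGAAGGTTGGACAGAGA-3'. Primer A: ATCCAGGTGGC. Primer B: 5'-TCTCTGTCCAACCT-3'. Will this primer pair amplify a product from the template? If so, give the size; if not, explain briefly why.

Yes — a 65 bp product.

Primer A (ATCCAGGTGGC) matches the top strand at positions 17–27; it acts as a forward primer.
Primer B's reverse complement is AGGTTGGACAGAGA, matching the top strand at positions 68–81; it acts as a reverse primer.
The 3' ends face each other across positions 17–81, giving a 65 bp product.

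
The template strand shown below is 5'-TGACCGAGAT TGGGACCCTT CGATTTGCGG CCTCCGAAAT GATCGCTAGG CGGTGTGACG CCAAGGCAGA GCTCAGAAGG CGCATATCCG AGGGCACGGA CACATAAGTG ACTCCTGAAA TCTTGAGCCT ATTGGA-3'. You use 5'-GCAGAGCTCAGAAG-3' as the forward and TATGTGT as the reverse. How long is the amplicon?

41 bp

The forward primer matches the template at positions 66–79.
Taking the reverse complement of TATGTGT gives ACACATA, found at positions 100–106 on the template; the primer anneals here to the top strand with its 3' end pointing upstream.
Product length = (reverse-primer end) − (forward-primer start) + 1 = 106 − 66 + 1 = 41 bp.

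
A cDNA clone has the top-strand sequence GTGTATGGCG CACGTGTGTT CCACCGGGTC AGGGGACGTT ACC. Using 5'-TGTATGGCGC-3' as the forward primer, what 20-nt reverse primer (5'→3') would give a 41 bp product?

5'-GTAACGTCCCCTGACCCGGT-3'

The forward primer binds at positions 2–11, so a 41 bp product ends at position 2 + 41 − 1 = 42.
The reverse primer anneals to the top strand over positions 23–42, i.e. to ACCGGGTCAGGGGACGTTAC.
Its sequence written 5'→3' is the reverse complement: GTAACGTCCCCTGACCCGGT.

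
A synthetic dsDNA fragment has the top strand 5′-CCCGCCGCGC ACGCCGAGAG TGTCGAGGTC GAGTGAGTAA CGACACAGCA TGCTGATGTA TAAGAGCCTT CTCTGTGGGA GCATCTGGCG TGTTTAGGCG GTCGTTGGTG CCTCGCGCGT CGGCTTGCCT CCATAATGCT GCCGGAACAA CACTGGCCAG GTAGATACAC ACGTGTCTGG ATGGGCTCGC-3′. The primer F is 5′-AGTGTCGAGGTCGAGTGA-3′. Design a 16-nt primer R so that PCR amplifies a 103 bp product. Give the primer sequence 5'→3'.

5'-GACGCGCGAGGCACCA-3'

The forward primer binds at positions 19–36, so a 103 bp product ends at position 19 + 103 − 1 = 121.
The reverse primer anneals to the top strand over positions 106–121, i.e. to TGGTGCCTCGCGCGTC.
Its sequence written 5'→3' is the reverse complement: GACGCGCGAGGCACCA.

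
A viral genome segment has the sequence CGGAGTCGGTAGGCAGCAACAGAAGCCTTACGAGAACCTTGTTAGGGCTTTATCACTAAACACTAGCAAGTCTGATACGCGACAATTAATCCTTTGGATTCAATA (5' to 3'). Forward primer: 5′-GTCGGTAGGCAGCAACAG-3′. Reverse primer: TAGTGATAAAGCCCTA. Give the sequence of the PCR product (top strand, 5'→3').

Forward primer GTCGGTAGGCAGCAACAG is found on the top strand at positions 5–22.
Reverse complement of the reverse primer: TAGGGCTTTATCACTA. This occurs on the top strand at positions 43–58.
The product is the template from position 5 through 58 (54 bp).

5'-GTCGGTAGGCAGCAACAGAAGCCTTACGAGAACCTTGTTAGGGCTTTATCACTA-3'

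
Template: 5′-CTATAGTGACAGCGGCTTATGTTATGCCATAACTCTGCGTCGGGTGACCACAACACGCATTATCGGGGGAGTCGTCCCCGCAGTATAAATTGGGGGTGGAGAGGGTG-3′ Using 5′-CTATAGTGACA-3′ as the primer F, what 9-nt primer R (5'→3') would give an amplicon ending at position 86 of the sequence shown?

5'-ATACTGCGG-3'

The forward primer binds at positions 1–11; the product's 3' end on the top strand is position 86.
The reverse primer anneals to the top strand over positions 78–86, i.e. to CCGCAGTAT.
Its sequence written 5'→3' is the reverse complement: ATACTGCGG.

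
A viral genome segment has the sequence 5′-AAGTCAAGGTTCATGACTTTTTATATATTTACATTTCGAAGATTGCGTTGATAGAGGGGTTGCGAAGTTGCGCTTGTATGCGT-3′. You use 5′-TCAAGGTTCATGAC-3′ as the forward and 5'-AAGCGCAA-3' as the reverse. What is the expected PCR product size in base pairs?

72 bp

Forward primer TCAAGGTTCATGAC is found on the top strand at positions 4–17.
Taking the reverse complement of AAGCGCAA gives TTGCGCTT, found at positions 68–75 on the template; the primer anneals here to the top strand with its 3' end pointing upstream.
The product runs from position 4 to position 75, so its length is 75 − 4 + 1 = 72 bp.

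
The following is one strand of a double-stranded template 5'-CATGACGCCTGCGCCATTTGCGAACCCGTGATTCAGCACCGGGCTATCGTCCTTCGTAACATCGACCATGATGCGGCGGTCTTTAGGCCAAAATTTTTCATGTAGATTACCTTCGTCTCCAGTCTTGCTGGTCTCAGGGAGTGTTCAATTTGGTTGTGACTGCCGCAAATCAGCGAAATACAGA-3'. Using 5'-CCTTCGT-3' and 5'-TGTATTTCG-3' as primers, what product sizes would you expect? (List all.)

132 bp, 73 bp

The forward primer CCTTCGT matches the top strand at positions 51–57, 110–116.
The reverse primer's reverse complement is CGAAATACA, matching at positions 174–182.
Each forward site pairs with the reverse site to give a product ending at position 182: sizes 132, 73 bp.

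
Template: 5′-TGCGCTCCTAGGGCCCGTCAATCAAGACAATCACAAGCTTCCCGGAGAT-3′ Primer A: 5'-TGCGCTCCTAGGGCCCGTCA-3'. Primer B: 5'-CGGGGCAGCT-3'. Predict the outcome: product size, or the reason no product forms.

Primer B (CGGGGCAGCT) does not match the top strand, and its reverse complement AGCTGCCCCG does not match either.
With no annealing site for primer B, no amplification occurs.

No product — primer B has no binding site in the template.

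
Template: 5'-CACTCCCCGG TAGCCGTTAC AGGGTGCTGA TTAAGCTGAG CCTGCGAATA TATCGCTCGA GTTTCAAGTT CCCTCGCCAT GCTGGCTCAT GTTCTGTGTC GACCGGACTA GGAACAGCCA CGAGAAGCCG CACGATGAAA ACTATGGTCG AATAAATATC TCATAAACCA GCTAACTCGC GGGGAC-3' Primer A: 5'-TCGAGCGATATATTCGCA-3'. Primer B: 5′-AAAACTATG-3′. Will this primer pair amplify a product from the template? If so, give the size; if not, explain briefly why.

No product — the primers' 3' ends point away from each other.

Primer A (TCGAGCGATATATTCGCA) has reverse complement TGCGAATATATCGCTCGA, which matches the top strand at positions 43–60; primer A anneals to the top strand there with its 3' end pointing upstream toward position 43.
Primer B (AAAACTATG) matches the top strand directly at positions 138–146; it anneals to the bottom strand with its 3' end pointing downstream toward position 146.
The 3' ends diverge (primer A extends toward position 1, primer B toward position 186), so the primers never converge on a shared product.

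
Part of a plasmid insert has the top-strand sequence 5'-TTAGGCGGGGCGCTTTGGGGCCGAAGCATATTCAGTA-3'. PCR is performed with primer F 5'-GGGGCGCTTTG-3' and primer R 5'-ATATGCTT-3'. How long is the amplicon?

25 bp

Scanning the template, GGGGCGCTTTG occurs at positions 7–17; this primer anneals to the bottom strand there with its 3' end pointing downstream.
Reverse complement of the reverse primer: AAGCATAT. This occurs on the top strand at positions 24–31.
Amplicon spans positions 7–31: 25 bp.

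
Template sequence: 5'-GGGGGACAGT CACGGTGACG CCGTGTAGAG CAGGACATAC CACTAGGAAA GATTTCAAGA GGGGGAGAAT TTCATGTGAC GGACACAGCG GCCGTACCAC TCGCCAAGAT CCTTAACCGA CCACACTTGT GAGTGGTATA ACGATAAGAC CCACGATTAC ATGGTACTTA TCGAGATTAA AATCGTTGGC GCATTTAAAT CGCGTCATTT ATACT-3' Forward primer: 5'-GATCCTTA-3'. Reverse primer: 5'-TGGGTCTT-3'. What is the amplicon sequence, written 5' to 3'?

Forward primer GATCCTTA is found on the top strand at positions 108–115.
Reverse complement of the reverse primer: AAGACCCA. This occurs on the top strand at positions 146–153.
The product is the template from position 108 through 153 (46 bp).

5'-GATCCTTAACCGACCACACTTGTGAGTGGTATAACGATAAGACCCA-3'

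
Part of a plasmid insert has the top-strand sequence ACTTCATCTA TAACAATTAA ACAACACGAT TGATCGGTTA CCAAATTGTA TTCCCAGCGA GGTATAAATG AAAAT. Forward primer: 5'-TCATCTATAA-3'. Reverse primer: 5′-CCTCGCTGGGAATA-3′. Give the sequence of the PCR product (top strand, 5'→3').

5'-TCATCTATAACAATTAAACAACACGATTGATCGGTTACCAAATTGTATTCCCAGCGAGG-3'

Forward primer TCATCTATAA is found on the top strand at positions 4–13.
Reverse complement of the reverse primer: TATTCCCAGCGAGG. This occurs on the top strand at positions 49–62.
The product is the template from position 4 through 62 (59 bp).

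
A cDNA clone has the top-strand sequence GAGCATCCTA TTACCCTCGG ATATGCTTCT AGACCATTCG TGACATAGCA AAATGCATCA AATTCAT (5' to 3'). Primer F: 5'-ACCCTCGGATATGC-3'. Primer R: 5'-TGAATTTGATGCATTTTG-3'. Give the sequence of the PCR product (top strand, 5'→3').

The forward primer matches the template at positions 13–26.
Reverse complement of the reverse primer: CAAAATGCATCAAATTCA. This occurs on the top strand at positions 49–66.
The product is the template from position 13 through 66 (54 bp).

5'-ACCCTCGGATATGCTTCTAGACCATTCGTGACATAGCAAAATGCATCAAATTCA-3'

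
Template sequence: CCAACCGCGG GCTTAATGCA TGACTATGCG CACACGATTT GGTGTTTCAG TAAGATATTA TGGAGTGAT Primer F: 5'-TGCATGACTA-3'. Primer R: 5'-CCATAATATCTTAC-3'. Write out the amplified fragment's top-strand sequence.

5'-TGCATGACTATGCGCACACGATTTGGTGTTTCAGTAAGATATTATGG-3'

Forward primer TGCATGACTA is found on the top strand at positions 17–26.
The reverse primer's reverse complement is GTAAGATATTATGG, which matches the template at positions 50–63.
The product is the template from position 17 through 63 (47 bp).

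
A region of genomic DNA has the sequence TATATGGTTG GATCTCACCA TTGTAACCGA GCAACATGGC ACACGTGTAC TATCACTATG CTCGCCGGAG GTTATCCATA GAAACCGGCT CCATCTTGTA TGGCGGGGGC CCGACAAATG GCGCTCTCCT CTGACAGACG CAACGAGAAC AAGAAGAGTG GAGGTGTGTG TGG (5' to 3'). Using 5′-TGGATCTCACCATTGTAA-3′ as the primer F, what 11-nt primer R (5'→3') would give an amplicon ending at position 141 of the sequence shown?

5'-GCGTCTGTCAG-3'

The forward primer binds at positions 9–26; the product's 3' end on the top strand is position 141.
The reverse primer anneals to the top strand over positions 131–141, i.e. to CTGACAGACGC.
Its sequence written 5'→3' is the reverse complement: GCGTCTGTCAG.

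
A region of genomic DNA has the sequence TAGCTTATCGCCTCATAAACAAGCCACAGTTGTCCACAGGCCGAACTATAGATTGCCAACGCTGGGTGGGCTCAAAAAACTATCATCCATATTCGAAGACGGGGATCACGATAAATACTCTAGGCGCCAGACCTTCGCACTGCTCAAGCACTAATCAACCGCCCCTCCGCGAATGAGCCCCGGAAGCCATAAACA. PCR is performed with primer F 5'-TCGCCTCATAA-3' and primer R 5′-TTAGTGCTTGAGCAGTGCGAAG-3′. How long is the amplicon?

The forward primer matches the template at positions 8–18.
The reverse primer's reverse complement is CTTCGCACTGCTCAAGCACTAA, which matches the template at positions 133–154.
Amplicon spans positions 8–154: 147 bp.

147 bp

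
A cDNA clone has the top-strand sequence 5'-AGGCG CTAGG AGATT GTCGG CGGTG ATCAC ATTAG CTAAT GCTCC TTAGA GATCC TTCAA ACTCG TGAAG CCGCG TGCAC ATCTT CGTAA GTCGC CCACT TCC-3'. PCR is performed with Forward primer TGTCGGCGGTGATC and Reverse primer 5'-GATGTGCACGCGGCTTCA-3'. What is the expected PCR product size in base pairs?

69 bp

The forward primer matches the template at positions 15–28.
The reverse primer's reverse complement is TGAAGCCGCGTGCACATC, which matches the template at positions 66–83.
Product length = (reverse-primer end) − (forward-primer start) + 1 = 83 − 15 + 1 = 69 bp.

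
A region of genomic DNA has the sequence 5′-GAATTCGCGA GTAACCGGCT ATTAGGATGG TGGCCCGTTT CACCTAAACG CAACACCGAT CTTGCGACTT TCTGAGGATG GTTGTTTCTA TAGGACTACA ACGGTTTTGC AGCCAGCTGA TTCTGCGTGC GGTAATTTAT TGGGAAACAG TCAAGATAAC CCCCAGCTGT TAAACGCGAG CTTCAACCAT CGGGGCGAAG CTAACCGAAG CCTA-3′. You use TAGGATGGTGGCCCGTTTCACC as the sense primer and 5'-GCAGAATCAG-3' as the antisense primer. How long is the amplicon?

Forward primer TAGGATGGTGGCCCGTTTCACC is found on the top strand at positions 23–44.
The reverse primer's reverse complement is CTGATTCTGC, which matches the template at positions 117–126.
Product length = (reverse-primer end) − (forward-primer start) + 1 = 126 − 23 + 1 = 104 bp.

104 bp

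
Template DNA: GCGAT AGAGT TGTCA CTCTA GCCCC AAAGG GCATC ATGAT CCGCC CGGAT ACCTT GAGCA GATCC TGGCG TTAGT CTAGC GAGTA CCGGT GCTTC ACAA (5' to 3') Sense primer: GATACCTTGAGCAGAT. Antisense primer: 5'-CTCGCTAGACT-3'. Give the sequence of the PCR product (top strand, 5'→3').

5'-GATACCTTGAGCAGATCCTGGCGTTAGTCTAGCGAG-3'

Scanning the template, GATACCTTGAGCAGAT occurs at positions 48–63; this primer anneals to the bottom strand there with its 3' end pointing downstream.
Reverse complement of the reverse primer: AGTCTAGCGAG. This occurs on the top strand at positions 73–83.
The product is the template from position 48 through 83 (36 bp).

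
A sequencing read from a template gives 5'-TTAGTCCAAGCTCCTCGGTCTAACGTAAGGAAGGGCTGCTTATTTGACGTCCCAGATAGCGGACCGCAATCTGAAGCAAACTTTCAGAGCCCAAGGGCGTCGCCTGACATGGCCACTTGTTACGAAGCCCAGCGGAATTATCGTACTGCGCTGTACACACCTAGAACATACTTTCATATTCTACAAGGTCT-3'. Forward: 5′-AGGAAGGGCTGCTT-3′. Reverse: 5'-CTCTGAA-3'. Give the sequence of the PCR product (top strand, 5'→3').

Forward primer AGGAAGGGCTGCTT is found on the top strand at positions 28–41.
Taking the reverse complement of CTCTGAA gives TTCAGAG, found at positions 83–89 on the template; the primer anneals here to the top strand with its 3' end pointing upstream.
The product is the template from position 28 through 89 (62 bp).

5'-AGGAAGGGCTGCTTATTTGACGTCCCAGATAGCGGACCGCAATCTGAAGCAAACTTTCAGAG-3'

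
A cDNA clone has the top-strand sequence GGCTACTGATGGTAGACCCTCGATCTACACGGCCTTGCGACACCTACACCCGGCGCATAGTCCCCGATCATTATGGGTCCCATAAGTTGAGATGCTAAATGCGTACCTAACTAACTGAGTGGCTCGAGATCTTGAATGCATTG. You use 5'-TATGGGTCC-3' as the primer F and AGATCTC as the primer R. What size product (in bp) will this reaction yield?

The forward primer matches the template at positions 72–80.
The reverse primer's reverse complement is GAGATCT, which matches the template at positions 126–132.
Product length = (reverse-primer end) − (forward-primer start) + 1 = 132 − 72 + 1 = 61 bp.

61 bp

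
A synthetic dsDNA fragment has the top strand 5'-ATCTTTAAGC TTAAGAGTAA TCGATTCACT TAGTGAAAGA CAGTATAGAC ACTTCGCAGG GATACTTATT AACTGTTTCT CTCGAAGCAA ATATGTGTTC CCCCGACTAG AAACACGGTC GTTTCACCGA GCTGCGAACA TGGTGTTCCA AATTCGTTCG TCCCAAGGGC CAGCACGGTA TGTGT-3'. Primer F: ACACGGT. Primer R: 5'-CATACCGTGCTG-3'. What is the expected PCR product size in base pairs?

Forward primer ACACGGT is found on the top strand at positions 113–119.
Reverse complement of the reverse primer: CAGCACGGTATG. This occurs on the top strand at positions 171–182.
Product length = (reverse-primer end) − (forward-primer start) + 1 = 182 − 113 + 1 = 70 bp.

70 bp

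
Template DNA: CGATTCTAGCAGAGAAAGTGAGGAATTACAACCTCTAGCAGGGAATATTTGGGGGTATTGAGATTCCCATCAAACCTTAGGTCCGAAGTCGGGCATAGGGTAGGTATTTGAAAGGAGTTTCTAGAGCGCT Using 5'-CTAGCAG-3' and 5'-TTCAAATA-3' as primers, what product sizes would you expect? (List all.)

The forward primer CTAGCAG matches the top strand at positions 6–12, 35–41.
The reverse primer's reverse complement is TATTTGAA, matching at positions 105–112.
Each forward site pairs with the reverse site to give a product ending at position 112: sizes 107, 78 bp.

107 bp, 78 bp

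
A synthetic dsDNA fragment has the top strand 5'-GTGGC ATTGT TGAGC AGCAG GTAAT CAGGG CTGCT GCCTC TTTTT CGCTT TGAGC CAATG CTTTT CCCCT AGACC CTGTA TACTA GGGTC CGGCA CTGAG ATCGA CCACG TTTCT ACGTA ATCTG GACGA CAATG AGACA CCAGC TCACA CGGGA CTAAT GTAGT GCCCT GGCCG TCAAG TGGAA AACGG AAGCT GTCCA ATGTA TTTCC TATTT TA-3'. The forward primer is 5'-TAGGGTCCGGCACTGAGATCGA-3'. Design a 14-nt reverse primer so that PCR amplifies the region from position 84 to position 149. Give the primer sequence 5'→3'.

The product's 3' end on the top strand is position 149.
The reverse primer anneals to the top strand over positions 136–149, i.e. to AGACACCAGCTCAC.
Its sequence written 5'→3' is the reverse complement: GTGAGCTGGTGTCT.

5'-GTGAGCTGGTGTCT-3'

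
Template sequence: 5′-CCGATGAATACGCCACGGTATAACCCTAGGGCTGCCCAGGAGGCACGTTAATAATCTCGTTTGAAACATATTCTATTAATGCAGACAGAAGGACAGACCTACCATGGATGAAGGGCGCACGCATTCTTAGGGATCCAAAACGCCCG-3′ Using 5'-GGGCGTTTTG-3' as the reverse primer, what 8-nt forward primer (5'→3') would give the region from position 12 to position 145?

5'-GCCACGGT-3'

The reverse primer's reverse complement CAAAACGCCC matches the template at positions 136–145; the product starts at position 12.
The forward primer is identical to the top strand over positions 12–19: GCCACGGT.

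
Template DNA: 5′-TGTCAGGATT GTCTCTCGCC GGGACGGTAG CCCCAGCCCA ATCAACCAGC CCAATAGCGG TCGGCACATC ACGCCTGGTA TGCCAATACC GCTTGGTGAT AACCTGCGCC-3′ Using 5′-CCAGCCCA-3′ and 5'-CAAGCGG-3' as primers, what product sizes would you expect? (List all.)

The forward primer CCAGCCCA matches the top strand at positions 33–40, 46–53.
The reverse primer's reverse complement is CCGCTTG, matching at positions 89–95.
Each forward site pairs with the reverse site to give a product ending at position 95: sizes 63, 50 bp.

63 bp, 50 bp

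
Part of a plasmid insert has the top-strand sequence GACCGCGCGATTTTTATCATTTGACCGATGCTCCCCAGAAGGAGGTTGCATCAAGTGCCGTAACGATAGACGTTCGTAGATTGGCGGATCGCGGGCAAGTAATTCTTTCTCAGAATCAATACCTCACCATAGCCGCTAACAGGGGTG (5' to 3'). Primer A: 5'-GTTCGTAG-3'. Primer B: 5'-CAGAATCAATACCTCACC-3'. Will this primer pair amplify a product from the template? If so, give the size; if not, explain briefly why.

Primer A (GTTCGTAG) matches the top strand at positions 72–79 (3' end points downstream).
Primer B (CAGAATCAATACCTCACC) also matches the top strand directly, at positions 111–128 — its reverse complement GGTGAGGTATTGATTCTG is not present.
Both primers anneal to the bottom strand with 3' ends pointing the same way, so neither can prime synthesis back toward the other.

No product — both primers anneal to the same strand and extend in the same direction.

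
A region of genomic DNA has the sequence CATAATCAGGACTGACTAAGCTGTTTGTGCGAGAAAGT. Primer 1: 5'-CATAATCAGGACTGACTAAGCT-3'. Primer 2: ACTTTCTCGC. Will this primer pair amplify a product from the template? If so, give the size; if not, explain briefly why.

Yes — a 38 bp product.

Primer 1 (CATAATCAGGACTGACTAAGCT) matches the top strand at positions 1–22; it acts as a forward primer.
Primer 2's reverse complement is GCGAGAAAGT, matching the top strand at positions 29–38; it acts as a reverse primer.
The 3' ends face each other across positions 1–38, giving a 38 bp product.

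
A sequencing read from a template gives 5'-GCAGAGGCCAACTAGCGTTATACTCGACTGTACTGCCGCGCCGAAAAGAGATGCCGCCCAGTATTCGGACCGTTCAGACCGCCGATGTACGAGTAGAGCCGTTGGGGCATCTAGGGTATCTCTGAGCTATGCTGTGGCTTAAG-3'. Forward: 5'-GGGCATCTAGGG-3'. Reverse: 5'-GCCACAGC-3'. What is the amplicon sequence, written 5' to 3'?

5'-GGGCATCTAGGGTATCTCTGAGCTATGCTGTGGC-3'

Scanning the template, GGGCATCTAGGG occurs at positions 105–116; this primer anneals to the bottom strand there with its 3' end pointing downstream.
Taking the reverse complement of GCCACAGC gives GCTGTGGC, found at positions 131–138 on the template; the primer anneals here to the top strand with its 3' end pointing upstream.
The product is the template from position 105 through 138 (34 bp).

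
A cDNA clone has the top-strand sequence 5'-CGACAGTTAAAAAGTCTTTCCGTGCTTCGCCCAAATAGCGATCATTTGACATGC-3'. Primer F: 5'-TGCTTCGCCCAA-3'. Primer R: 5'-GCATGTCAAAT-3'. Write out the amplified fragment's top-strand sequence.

5'-TGCTTCGCCCAAATAGCGATCATTTGACATGC-3'

Scanning the template, TGCTTCGCCCAA occurs at positions 23–34; this primer anneals to the bottom strand there with its 3' end pointing downstream.
Reverse complement of the reverse primer: ATTTGACATGC. This occurs on the top strand at positions 44–54.
The product is the template from position 23 through 54 (32 bp).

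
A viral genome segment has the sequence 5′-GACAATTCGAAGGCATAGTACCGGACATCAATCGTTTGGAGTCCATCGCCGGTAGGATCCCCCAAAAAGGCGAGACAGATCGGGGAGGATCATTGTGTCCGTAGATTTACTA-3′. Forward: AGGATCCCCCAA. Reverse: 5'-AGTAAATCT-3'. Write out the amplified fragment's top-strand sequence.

Forward primer AGGATCCCCCAA is found on the top strand at positions 54–65.
The reverse primer's reverse complement is AGATTTACT, which matches the template at positions 103–111.
The product is the template from position 54 through 111 (58 bp).

5'-AGGATCCCCCAAAAAGGCGAGACAGATCGGGGAGGATCATTGTGTCCGTAGATTTACT-3'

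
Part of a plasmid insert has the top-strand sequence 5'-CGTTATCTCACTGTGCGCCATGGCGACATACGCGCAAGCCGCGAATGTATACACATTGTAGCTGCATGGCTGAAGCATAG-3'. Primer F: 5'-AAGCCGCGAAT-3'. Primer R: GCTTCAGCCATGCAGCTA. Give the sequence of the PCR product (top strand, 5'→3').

Forward primer AAGCCGCGAAT is found on the top strand at positions 36–46.
Reverse complement of the reverse primer: TAGCTGCATGGCTGAAGC. This occurs on the top strand at positions 59–76.
The product is the template from position 36 through 76 (41 bp).

5'-AAGCCGCGAATGTATACACATTGTAGCTGCATGGCTGAAGC-3'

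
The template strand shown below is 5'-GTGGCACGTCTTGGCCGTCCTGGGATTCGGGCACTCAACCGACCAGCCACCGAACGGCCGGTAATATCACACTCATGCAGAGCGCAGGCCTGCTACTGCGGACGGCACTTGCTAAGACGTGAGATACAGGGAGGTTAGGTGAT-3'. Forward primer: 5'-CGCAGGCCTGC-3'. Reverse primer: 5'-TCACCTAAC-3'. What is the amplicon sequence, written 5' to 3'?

5'-CGCAGGCCTGCTACTGCGGACGGCACTTGCTAAGACGTGAGATACAGGGAGGTTAGGTGA-3'

Scanning the template, CGCAGGCCTGC occurs at positions 83–93; this primer anneals to the bottom strand there with its 3' end pointing downstream.
Reverse complement of the reverse primer: GTTAGGTGA. This occurs on the top strand at positions 134–142.
The product is the template from position 83 through 142 (60 bp).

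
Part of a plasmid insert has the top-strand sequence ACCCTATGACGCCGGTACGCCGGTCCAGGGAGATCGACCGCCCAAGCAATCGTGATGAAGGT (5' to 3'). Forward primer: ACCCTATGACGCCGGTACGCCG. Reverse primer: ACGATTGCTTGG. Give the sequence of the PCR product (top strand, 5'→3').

The forward primer matches the template at positions 1–22.
Taking the reverse complement of ACGATTGCTTGG gives CCAAGCAATCGT, found at positions 42–53 on the template; the primer anneals here to the top strand with its 3' end pointing upstream.
The product is the template from position 1 through 53 (53 bp).

5'-ACCCTATGACGCCGGTACGCCGGTCCAGGGAGATCGACCGCCCAAGCAATCGT-3'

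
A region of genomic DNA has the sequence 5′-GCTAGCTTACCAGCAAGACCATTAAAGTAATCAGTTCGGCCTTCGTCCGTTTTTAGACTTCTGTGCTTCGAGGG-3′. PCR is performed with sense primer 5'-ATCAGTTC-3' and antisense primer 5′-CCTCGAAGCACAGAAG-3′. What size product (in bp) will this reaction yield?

The forward primer matches the template at positions 30–37.
The reverse primer's reverse complement is CTTCTGTGCTTCGAGG, which matches the template at positions 58–73.
The product runs from position 30 to position 73, so its length is 73 − 30 + 1 = 44 bp.

44 bp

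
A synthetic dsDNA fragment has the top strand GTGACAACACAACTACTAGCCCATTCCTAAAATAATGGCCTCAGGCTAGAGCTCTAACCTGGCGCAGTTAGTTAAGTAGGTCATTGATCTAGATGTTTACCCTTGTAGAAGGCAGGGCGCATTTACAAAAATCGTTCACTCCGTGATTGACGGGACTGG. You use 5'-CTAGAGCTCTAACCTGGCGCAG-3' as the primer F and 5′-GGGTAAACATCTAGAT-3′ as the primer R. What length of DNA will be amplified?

The forward primer matches the template at positions 46–67.
The reverse primer's reverse complement is ATCTAGATGTTTACCC, which matches the template at positions 87–102.
The product runs from position 46 to position 102, so its length is 102 − 46 + 1 = 57 bp.

57 bp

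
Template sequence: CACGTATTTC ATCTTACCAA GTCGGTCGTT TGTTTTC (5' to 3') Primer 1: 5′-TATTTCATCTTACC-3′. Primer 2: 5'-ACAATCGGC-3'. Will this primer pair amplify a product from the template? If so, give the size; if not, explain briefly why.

Primer 2 (ACAATCGGC) does not match the top strand, and its reverse complement GCCGATTGT does not match either.
With no annealing site for primer 2, no amplification occurs.

No product — primer 2 has no binding site in the template.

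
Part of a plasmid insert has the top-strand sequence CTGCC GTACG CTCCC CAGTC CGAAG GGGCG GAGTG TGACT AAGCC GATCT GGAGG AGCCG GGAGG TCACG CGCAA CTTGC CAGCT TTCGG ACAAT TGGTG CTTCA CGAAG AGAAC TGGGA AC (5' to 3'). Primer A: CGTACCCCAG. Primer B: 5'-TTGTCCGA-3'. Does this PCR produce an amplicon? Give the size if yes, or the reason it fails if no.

Primer A (CGTACCCCAG) does not match the top strand, and its reverse complement CTGGGGTACG does not match either.
With no annealing site for primer A, no amplification occurs.

No product — primer A has no binding site in the template.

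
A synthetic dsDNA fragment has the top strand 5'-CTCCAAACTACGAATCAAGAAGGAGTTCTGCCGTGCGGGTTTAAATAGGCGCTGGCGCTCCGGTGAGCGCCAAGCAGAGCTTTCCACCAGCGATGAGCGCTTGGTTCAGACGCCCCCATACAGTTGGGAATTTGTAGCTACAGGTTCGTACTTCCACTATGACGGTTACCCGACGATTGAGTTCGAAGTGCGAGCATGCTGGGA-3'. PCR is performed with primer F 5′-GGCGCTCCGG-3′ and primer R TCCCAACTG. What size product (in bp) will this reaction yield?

The forward primer matches the template at positions 54–63.
The reverse primer's reverse complement is CAGTTGGGA, which matches the template at positions 121–129.
Amplicon spans positions 54–129: 76 bp.

76 bp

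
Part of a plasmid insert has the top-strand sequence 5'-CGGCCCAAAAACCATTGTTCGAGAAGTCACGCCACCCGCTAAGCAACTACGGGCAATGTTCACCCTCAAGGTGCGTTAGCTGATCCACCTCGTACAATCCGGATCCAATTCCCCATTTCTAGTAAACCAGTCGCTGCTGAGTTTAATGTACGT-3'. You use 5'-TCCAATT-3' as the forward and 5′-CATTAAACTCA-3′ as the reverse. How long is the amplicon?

The forward primer matches the template at positions 104–110.
Taking the reverse complement of CATTAAACTCA gives TGAGTTTAATG, found at positions 138–148 on the template; the primer anneals here to the top strand with its 3' end pointing upstream.
Amplicon spans positions 104–148: 45 bp.

45 bp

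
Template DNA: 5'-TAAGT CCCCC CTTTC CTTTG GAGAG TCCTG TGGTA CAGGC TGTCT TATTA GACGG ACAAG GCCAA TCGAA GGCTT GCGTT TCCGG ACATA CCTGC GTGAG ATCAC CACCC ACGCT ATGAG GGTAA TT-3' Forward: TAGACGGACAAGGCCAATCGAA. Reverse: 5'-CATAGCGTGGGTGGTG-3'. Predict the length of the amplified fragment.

Forward primer TAGACGGACAAGGCCAATCGAA is found on the top strand at positions 49–70.
The reverse primer's reverse complement is CACCACCCACGCTATG, which matches the template at positions 103–118.
Product length = (reverse-primer end) − (forward-primer start) + 1 = 118 − 49 + 1 = 70 bp.

70 bp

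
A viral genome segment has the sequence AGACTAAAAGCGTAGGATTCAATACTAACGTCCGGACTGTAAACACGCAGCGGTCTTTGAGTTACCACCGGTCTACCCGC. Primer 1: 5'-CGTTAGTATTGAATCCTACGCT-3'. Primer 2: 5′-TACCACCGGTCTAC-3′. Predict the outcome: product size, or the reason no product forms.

Primer 1 (CGTTAGTATTGAATCCTACGCT) has reverse complement AGCGTAGGATTCAATACTAACG, which matches the top strand at positions 9–30; primer 1 anneals to the top strand there with its 3' end pointing upstream toward position 9.
Primer 2 (TACCACCGGTCTAC) matches the top strand directly at positions 63–76; it anneals to the bottom strand with its 3' end pointing downstream toward position 76.
The 3' ends diverge (primer 1 extends toward position 1, primer 2 toward position 80), so the primers never converge on a shared product.

No product — the primers' 3' ends point away from each other.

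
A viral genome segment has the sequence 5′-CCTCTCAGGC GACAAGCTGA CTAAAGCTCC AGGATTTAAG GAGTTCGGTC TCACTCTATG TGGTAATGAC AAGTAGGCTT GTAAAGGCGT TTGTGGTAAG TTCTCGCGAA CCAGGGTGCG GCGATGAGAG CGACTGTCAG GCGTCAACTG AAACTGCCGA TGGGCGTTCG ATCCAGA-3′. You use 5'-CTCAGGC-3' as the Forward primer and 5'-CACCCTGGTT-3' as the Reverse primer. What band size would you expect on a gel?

Scanning the template, CTCAGGC occurs at positions 4–10; this primer anneals to the bottom strand there with its 3' end pointing downstream.
The reverse primer's reverse complement is AACCAGGGTG, which matches the template at positions 109–118.
Product length = (reverse-primer end) − (forward-primer start) + 1 = 118 − 4 + 1 = 115 bp.

115 bp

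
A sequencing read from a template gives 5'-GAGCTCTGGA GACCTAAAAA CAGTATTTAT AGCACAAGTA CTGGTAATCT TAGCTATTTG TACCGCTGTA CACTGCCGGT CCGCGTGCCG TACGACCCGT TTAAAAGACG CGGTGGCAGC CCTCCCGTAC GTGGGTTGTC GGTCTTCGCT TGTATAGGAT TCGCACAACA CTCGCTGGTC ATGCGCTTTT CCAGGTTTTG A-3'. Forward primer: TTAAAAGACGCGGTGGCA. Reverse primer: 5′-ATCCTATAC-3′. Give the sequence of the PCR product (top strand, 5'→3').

5'-TTAAAAGACGCGGTGGCAGCCCTCCCGTACGTGGGTTGTCGGTCTTCGCTTGTATAGGAT-3'

Forward primer TTAAAAGACGCGGTGGCA is found on the top strand at positions 101–118.
Reverse complement of the reverse primer: GTATAGGAT. This occurs on the top strand at positions 152–160.
The product is the template from position 101 through 160 (60 bp).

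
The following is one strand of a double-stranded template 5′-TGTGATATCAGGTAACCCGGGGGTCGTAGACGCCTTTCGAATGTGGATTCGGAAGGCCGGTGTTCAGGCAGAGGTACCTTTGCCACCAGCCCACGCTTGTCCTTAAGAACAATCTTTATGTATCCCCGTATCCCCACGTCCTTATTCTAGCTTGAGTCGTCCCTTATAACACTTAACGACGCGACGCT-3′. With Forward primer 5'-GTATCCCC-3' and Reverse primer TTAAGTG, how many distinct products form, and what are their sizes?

Two products: 57 bp, 49 bp

The forward primer GTATCCCC matches the top strand at positions 120–127, 128–135.
The reverse primer's reverse complement is CACTTAA, matching at positions 170–176.
Each forward site pairs with the reverse site to give a product ending at position 176: sizes 57, 49 bp.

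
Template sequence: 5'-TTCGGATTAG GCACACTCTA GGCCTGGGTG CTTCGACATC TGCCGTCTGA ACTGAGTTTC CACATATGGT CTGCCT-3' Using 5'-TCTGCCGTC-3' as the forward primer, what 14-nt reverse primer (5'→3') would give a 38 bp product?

The forward primer binds at positions 39–47, so a 38 bp product ends at position 39 + 38 − 1 = 76.
The reverse primer anneals to the top strand over positions 63–76, i.e. to CATATGGTCTGCCT.
Its sequence written 5'→3' is the reverse complement: AGGCAGACCATATG.

5'-AGGCAGACCATATG-3'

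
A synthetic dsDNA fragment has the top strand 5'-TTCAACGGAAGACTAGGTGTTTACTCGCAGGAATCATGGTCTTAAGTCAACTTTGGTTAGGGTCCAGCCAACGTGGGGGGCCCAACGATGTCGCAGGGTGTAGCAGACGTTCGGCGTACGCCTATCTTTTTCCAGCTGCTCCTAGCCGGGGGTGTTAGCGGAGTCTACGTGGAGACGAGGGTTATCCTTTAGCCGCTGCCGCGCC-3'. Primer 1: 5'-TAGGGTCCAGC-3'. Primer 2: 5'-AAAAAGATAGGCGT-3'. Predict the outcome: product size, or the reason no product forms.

Primer 1 (TAGGGTCCAGC) matches the top strand at positions 58–68; it acts as a forward primer.
Primer 2's reverse complement is ACGCCTATCTTTTT, matching the top strand at positions 118–131; it acts as a reverse primer.
The 3' ends face each other across positions 58–131, giving a 74 bp product.

Yes — a 74 bp product.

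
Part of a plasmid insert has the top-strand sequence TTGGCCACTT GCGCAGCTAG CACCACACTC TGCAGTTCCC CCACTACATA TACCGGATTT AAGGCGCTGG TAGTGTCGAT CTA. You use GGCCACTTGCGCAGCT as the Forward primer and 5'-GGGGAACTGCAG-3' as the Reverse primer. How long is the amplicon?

Scanning the template, GGCCACTTGCGCAGCT occurs at positions 3–18; this primer anneals to the bottom strand there with its 3' end pointing downstream.
Reverse complement of the reverse primer: CTGCAGTTCCCC. This occurs on the top strand at positions 30–41.
Product length = (reverse-primer end) − (forward-primer start) + 1 = 41 − 3 + 1 = 39 bp.

39 bp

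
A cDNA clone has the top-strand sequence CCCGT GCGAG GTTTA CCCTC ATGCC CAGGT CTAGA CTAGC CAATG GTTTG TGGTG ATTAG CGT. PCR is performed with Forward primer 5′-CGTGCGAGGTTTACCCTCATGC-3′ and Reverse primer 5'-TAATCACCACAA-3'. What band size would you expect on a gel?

Forward primer CGTGCGAGGTTTACCCTCATGC is found on the top strand at positions 3–24.
The reverse primer's reverse complement is TTGTGGTGATTA, which matches the template at positions 48–59.
Amplicon spans positions 3–59: 57 bp.

57 bp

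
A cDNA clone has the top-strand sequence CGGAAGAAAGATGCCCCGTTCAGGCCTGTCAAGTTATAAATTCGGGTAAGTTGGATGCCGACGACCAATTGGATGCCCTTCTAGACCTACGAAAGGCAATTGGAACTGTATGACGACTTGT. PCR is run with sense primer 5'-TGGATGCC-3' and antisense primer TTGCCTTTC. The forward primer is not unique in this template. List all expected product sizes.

The forward primer TGGATGCC matches the top strand at positions 52–59, 70–77.
The reverse primer's reverse complement is GAAAGGCAA, matching at positions 91–99.
Each forward site pairs with the reverse site to give a product ending at position 99: sizes 48, 30 bp.

48 bp, 30 bp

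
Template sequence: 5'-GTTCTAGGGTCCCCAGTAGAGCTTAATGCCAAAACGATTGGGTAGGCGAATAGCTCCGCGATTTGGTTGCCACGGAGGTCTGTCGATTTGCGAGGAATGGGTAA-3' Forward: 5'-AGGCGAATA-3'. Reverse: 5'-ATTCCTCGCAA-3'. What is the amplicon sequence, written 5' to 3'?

Scanning the template, AGGCGAATA occurs at positions 44–52; this primer anneals to the bottom strand there with its 3' end pointing downstream.
Taking the reverse complement of ATTCCTCGCAA gives TTGCGAGGAAT, found at positions 88–98 on the template; the primer anneals here to the top strand with its 3' end pointing upstream.
The product is the template from position 44 through 98 (55 bp).

5'-AGGCGAATAGCTCCGCGATTTGGTTGCCACGGAGGTCTGTCGATTTGCGAGGAAT-3'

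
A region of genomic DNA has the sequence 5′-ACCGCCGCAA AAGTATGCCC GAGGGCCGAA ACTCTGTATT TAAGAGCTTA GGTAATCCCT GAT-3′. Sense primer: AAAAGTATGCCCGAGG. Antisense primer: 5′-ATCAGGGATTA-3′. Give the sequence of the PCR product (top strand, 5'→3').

5'-AAAAGTATGCCCGAGGGCCGAAACTCTGTATTTAAGAGCTTAGGTAATCCCTGAT-3'

Forward primer AAAAGTATGCCCGAGG is found on the top strand at positions 9–24.
The reverse primer's reverse complement is TAATCCCTGAT, which matches the template at positions 53–63.
The product is the template from position 9 through 63 (55 bp).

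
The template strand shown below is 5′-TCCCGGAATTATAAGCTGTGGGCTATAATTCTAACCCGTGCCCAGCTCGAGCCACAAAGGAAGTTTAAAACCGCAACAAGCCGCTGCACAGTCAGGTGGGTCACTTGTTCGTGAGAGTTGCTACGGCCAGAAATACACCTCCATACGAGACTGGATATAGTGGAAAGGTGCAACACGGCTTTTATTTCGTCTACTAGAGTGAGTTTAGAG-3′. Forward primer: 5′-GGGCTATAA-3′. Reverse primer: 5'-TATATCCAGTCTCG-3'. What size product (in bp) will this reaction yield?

Forward primer GGGCTATAA is found on the top strand at positions 20–28.
The reverse primer's reverse complement is CGAGACTGGATATA, which matches the template at positions 146–159.
Amplicon spans positions 20–159: 140 bp.

140 bp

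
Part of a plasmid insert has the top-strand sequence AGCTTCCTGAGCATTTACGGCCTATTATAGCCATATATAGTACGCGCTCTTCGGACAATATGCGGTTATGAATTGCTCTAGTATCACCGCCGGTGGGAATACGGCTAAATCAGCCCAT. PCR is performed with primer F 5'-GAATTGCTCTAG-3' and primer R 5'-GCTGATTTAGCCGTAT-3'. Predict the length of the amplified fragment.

45 bp

Scanning the template, GAATTGCTCTAG occurs at positions 70–81; this primer anneals to the bottom strand there with its 3' end pointing downstream.
The reverse primer's reverse complement is ATACGGCTAAATCAGC, which matches the template at positions 99–114.
The product runs from position 70 to position 114, so its length is 114 − 70 + 1 = 45 bp.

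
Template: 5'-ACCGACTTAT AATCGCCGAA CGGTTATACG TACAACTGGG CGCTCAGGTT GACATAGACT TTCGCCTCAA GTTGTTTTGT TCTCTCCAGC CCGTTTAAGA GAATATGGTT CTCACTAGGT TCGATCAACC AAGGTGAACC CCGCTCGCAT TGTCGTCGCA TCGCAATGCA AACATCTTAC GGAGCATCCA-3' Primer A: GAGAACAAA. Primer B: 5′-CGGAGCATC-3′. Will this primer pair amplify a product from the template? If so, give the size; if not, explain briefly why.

Primer A (GAGAACAAA) has reverse complement TTTGTTCTC, which matches the top strand at positions 76–84; primer A anneals to the top strand there with its 3' end pointing upstream toward position 76.
Primer B (CGGAGCATC) matches the top strand directly at positions 180–188; it anneals to the bottom strand with its 3' end pointing downstream toward position 188.
The 3' ends diverge (primer A extends toward position 1, primer B toward position 190), so the primers never converge on a shared product.

No product — the primers' 3' ends point away from each other.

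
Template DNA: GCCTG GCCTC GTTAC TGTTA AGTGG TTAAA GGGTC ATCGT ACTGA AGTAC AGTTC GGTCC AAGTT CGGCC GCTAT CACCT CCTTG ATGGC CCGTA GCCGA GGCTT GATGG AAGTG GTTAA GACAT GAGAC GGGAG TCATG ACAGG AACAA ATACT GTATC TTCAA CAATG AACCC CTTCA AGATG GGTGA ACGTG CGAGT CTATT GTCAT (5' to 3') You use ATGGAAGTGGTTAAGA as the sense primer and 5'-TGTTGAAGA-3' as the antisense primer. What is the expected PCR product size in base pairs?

Forward primer ATGGAAGTGGTTAAGA is found on the top strand at positions 107–122.
The reverse primer's reverse complement is TCTTCAACA, which matches the template at positions 159–167.
Amplicon spans positions 107–167: 61 bp.

61 bp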